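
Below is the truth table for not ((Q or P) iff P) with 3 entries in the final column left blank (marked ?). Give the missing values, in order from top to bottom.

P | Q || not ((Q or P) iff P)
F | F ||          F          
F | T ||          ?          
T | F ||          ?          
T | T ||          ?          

T, F, F

Row P=F, Q=T: (Q or P) = T, ((Q or P) iff P) = F, so not ((Q or P) iff P) = T.
Row P=T, Q=F: (Q or P) = T, ((Q or P) iff P) = T, so not ((Q or P) iff P) = F.
Row P=T, Q=T: (Q or P) = T, ((Q or P) iff P) = T, so not ((Q or P) iff P) = F.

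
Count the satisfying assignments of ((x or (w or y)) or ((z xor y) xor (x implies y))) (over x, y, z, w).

x | y | z | w || φ
F | F | F | F || T
F | F | F | T || T
F | F | T | F || F
F | F | T | T || T
F | T | F | F || T
F | T | F | T || T
F | T | T | F || T
F | T | T | T || T
T | F | F | F || T
T | F | F | T || T
T | F | T | F || T
T | F | T | T || T
T | T | F | F || T
T | T | F | T || T
T | T | T | F || T
T | T | T | T || T
The formula is true on 15 of the 16 rows.

15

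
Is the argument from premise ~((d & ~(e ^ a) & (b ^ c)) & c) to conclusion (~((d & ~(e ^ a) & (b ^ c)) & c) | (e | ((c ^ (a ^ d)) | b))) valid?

yes

a | b | c | d | e || φ | ψ
1 | 1 | 1 | 1 | 1 || 1 | 1
1 | 1 | 1 | 1 | 0 || 1 | 1
1 | 1 | 1 | 0 | 1 || 1 | 1
1 | 1 | 1 | 0 | 0 || 1 | 1
1 | 1 | 0 | 1 | 1 || 1 | 1
1 | 1 | 0 | 1 | 0 || 1 | 1
1 | 1 | 0 | 0 | 1 || 1 | 1
1 | 1 | 0 | 0 | 0 || 1 | 1
1 | 0 | 1 | 1 | 1 || 0 | 1
1 | 0 | 1 | 1 | 0 || 1 | 1
1 | 0 | 1 | 0 | 1 || 1 | 1
1 | 0 | 1 | 0 | 0 || 1 | 1
1 | 0 | 0 | 1 | 1 || 1 | 1
1 | 0 | 0 | 1 | 0 || 1 | 1
1 | 0 | 0 | 0 | 1 || 1 | 1
1 | 0 | 0 | 0 | 0 || 1 | 1
0 | 1 | 1 | 1 | 1 || 1 | 1
0 | 1 | 1 | 1 | 0 || 1 | 1
0 | 1 | 1 | 0 | 1 || 1 | 1
0 | 1 | 1 | 0 | 0 || 1 | 1
0 | 1 | 0 | 1 | 1 || 1 | 1
0 | 1 | 0 | 1 | 0 || 1 | 1
0 | 1 | 0 | 0 | 1 || 1 | 1
0 | 1 | 0 | 0 | 0 || 1 | 1
0 | 0 | 1 | 1 | 1 || 1 | 1
0 | 0 | 1 | 1 | 0 || 0 | 0
0 | 0 | 1 | 0 | 1 || 1 | 1
0 | 0 | 1 | 0 | 0 || 1 | 1
0 | 0 | 0 | 1 | 1 || 1 | 1
0 | 0 | 0 | 1 | 0 || 1 | 1
0 | 0 | 0 | 0 | 1 || 1 | 1
0 | 0 | 0 | 0 | 0 || 1 | 1
In every row where φ is true, ψ is also true, so φ ⊨ ψ.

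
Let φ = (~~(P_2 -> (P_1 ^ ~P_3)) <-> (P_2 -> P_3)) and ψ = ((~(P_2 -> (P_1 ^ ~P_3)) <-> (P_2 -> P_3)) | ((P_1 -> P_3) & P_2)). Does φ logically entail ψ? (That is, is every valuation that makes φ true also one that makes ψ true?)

P_1 | P_2 | P_3 | φ | ψ
--- | --- | --- | - | -
 0  |  0  |  0  | 1 | 0
 0  |  0  |  1  | 1 | 0
 0  |  1  |  0  | 0 | 1
 0  |  1  |  1  | 0 | 1
 1  |  0  |  0  | 1 | 0
 1  |  0  |  1  | 1 | 0
 1  |  1  |  0  | 1 | 0
 1  |  1  |  1  | 1 | 1
At P_1=0, P_2=0, P_3=0 we have φ true but ψ false, so φ does not entail ψ.

no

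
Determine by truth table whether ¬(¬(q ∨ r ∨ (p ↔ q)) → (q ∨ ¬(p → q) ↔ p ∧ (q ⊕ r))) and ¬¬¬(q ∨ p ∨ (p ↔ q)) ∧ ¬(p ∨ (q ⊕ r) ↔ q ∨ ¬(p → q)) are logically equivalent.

not equivalent

  p   |   q   |   r   ||   φ   |   ψ  
False | False | False || False | False
False | False |  True || False | False
False |  True | False || False | False
False |  True |  True || False | False
 True | False | False ||  True | False
 True | False |  True || False | False
 True |  True | False || False | False
 True |  True |  True || False | False
The columns differ at p=True, q=False, r=False (φ=True, ψ=False), so they are not equivalent.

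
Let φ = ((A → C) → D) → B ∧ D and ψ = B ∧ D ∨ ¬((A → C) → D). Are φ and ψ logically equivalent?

A | B | C | D | φ | ψ
- | - | - | - | - | -
0 | 0 | 0 | 0 | 1 | 1
0 | 0 | 0 | 1 | 0 | 0
0 | 0 | 1 | 0 | 1 | 1
0 | 0 | 1 | 1 | 0 | 0
0 | 1 | 0 | 0 | 1 | 1
0 | 1 | 0 | 1 | 1 | 1
0 | 1 | 1 | 0 | 1 | 1
0 | 1 | 1 | 1 | 1 | 1
1 | 0 | 0 | 0 | 0 | 0
1 | 0 | 0 | 1 | 0 | 0
1 | 0 | 1 | 0 | 1 | 1
1 | 0 | 1 | 1 | 0 | 0
1 | 1 | 0 | 0 | 0 | 0
1 | 1 | 0 | 1 | 1 | 1
1 | 1 | 1 | 0 | 1 | 1
1 | 1 | 1 | 1 | 1 | 1
The columns for φ and ψ agree on every row, so they are logically equivalent.

equivalent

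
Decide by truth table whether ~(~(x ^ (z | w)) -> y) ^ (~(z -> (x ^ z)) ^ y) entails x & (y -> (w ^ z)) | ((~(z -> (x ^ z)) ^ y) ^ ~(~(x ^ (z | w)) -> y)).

x | y | z | w || φ | ψ
1 | 1 | 1 | 1 || 0 | 0
1 | 1 | 1 | 0 || 0 | 1
1 | 1 | 0 | 1 || 1 | 1
1 | 1 | 0 | 0 || 1 | 1
1 | 0 | 1 | 1 || 0 | 1
1 | 0 | 1 | 0 || 0 | 1
1 | 0 | 0 | 1 || 1 | 1
1 | 0 | 0 | 0 || 0 | 1
0 | 1 | 1 | 1 || 1 | 1
0 | 1 | 1 | 0 || 1 | 1
0 | 1 | 0 | 1 || 1 | 1
0 | 1 | 0 | 0 || 1 | 1
0 | 0 | 1 | 1 || 0 | 0
0 | 0 | 1 | 0 || 0 | 0
0 | 0 | 0 | 1 || 0 | 0
0 | 0 | 0 | 0 || 1 | 1
In every row where φ is true, ψ is also true, so φ ⊨ ψ.

yes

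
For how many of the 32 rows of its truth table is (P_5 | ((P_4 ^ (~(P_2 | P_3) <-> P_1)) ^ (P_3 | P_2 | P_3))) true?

24

P_1 | P_2 | P_3 | P_4 | P_5 || φ
 F  |  F  |  F  |  F  |  F  || F
 F  |  F  |  F  |  F  |  T  || T
 F  |  F  |  F  |  T  |  F  || T
 F  |  F  |  F  |  T  |  T  || T
 F  |  F  |  T  |  F  |  F  || F
 F  |  F  |  T  |  F  |  T  || T
 F  |  F  |  T  |  T  |  F  || T
 F  |  F  |  T  |  T  |  T  || T
 F  |  T  |  F  |  F  |  F  || F
 F  |  T  |  F  |  F  |  T  || T
 F  |  T  |  F  |  T  |  F  || T
 F  |  T  |  F  |  T  |  T  || T
 F  |  T  |  T  |  F  |  F  || F
 F  |  T  |  T  |  F  |  T  || T
 F  |  T  |  T  |  T  |  F  || T
 F  |  T  |  T  |  T  |  T  || T
 T  |  F  |  F  |  F  |  F  || T
 T  |  F  |  F  |  F  |  T  || T
 T  |  F  |  F  |  T  |  F  || F
 T  |  F  |  F  |  T  |  T  || T
 T  |  F  |  T  |  F  |  F  || T
 T  |  F  |  T  |  F  |  T  || T
 T  |  F  |  T  |  T  |  F  || F
 T  |  F  |  T  |  T  |  T  || T
 T  |  T  |  F  |  F  |  F  || T
 T  |  T  |  F  |  F  |  T  || T
 T  |  T  |  F  |  T  |  F  || F
 T  |  T  |  F  |  T  |  T  || T
 T  |  T  |  T  |  F  |  F  || T
 T  |  T  |  T  |  F  |  T  || T
 T  |  T  |  T  |  T  |  F  || F
 T  |  T  |  T  |  T  |  T  || T
The formula is true on 24 of the 32 rows.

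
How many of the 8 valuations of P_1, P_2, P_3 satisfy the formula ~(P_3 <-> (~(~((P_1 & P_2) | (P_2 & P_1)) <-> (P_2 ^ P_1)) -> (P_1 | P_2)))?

 P_1    P_2    P_3   |    φ  
False  False  False  |  False
False  False   True  |   True
False   True  False  |   True
False   True   True  |  False
 True  False  False  |   True
 True  False   True  |  False
 True   True  False  |   True
 True   True   True  |  False
The formula is true on 4 of the 8 rows.

4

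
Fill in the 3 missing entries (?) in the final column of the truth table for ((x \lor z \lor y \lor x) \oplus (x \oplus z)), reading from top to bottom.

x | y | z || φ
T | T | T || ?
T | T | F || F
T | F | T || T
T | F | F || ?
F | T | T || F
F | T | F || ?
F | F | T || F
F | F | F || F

T, F, T

Row x=T, y=T, z=T: (x \lor z \lor y \lor x) = T, (x \oplus z) = F, so the formula = T.
Row x=T, y=F, z=F: (x \lor z \lor y \lor x) = T, (x \oplus z) = T, so the formula = F.
Row x=F, y=T, z=F: (x \lor z \lor y \lor x) = T, (x \oplus z) = F, so the formula = T.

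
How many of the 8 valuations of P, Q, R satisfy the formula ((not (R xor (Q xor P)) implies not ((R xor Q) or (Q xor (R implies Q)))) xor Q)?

3

P | Q | R | (Q xor P) | (R xor (Q xor P)) | not (R xor (Q xor P)) | (R xor Q) | (R implies Q) | (Q xor (R implies Q)) | φ
- | - | - | --------- | ----------------- | --------------------- | --------- | ------------- | --------------------- | -
T | T | T |     F     |         T         |           F           |     F     |       T       |           F           | F
T | T | F |     F     |         F         |           T           |     T     |       T       |           F           | T
T | F | T |     T     |         F         |           T           |     T     |       F       |           F           | F
T | F | F |     T     |         T         |           F           |     F     |       T       |           T           | T
F | T | T |     T     |         F         |           T           |     F     |       T       |           F           | F
F | T | F |     T     |         T         |           F           |     T     |       T       |           F           | F
F | F | T |     F     |         T         |           F           |     T     |       F       |           F           | T
F | F | F |     F     |         F         |           T           |     F     |       T       |           T           | F
The formula is true on 3 of the 8 rows.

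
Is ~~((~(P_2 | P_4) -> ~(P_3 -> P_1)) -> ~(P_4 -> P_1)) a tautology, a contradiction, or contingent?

contingent

P_1 | P_2 | P_3 | P_4 | φ
--- | --- | --- | --- | -
 F  |  F  |  F  |  F  | T
 F  |  F  |  F  |  T  | T
 F  |  F  |  T  |  F  | F
 F  |  F  |  T  |  T  | T
 F  |  T  |  F  |  F  | F
 F  |  T  |  F  |  T  | T
 F  |  T  |  T  |  F  | F
 F  |  T  |  T  |  T  | T
 T  |  F  |  F  |  F  | T
 T  |  F  |  F  |  T  | F
 T  |  F  |  T  |  F  | T
 T  |  F  |  T  |  T  | F
 T  |  T  |  F  |  F  | F
 T  |  T  |  F  |  T  | F
 T  |  T  |  T  |  F  | F
 T  |  T  |  T  |  T  | F
7 of 16 rows are T, so the formula is contingent.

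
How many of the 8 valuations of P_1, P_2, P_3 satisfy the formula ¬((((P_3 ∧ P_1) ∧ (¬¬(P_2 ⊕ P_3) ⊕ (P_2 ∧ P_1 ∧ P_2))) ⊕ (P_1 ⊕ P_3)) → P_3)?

P_1 | P_2 | P_3 | (P_3 ∧ P_1) | (P_2 ⊕ P_3) | ¬(P_2 ⊕ P_3) | ¬¬(P_2 ⊕ P_3) | (P_2 ∧ P_1 ∧ P_2) | (P_1 ⊕ P_3) | φ
--- | --- | --- | ----------- | ----------- | ------------ | ------------- | ----------------- | ----------- | -
 T  |  T  |  T  |      T      |      F      |      T       |       F       |         T         |      F      | F
 T  |  T  |  F  |      F      |      T      |      F       |       T       |         T         |      T      | T
 T  |  F  |  T  |      T      |      T      |      F       |       T       |         F         |      F      | F
 T  |  F  |  F  |      F      |      F      |      T       |       F       |         F         |      T      | T
 F  |  T  |  T  |      F      |      F      |      T       |       F       |         F         |      T      | F
 F  |  T  |  F  |      F      |      T      |      F       |       T       |         F         |      F      | F
 F  |  F  |  T  |      F      |      T      |      F       |       T       |         F         |      T      | F
 F  |  F  |  F  |      F      |      F      |      T       |       F       |         F         |      F      | F
The formula is true on 2 of the 8 rows.

2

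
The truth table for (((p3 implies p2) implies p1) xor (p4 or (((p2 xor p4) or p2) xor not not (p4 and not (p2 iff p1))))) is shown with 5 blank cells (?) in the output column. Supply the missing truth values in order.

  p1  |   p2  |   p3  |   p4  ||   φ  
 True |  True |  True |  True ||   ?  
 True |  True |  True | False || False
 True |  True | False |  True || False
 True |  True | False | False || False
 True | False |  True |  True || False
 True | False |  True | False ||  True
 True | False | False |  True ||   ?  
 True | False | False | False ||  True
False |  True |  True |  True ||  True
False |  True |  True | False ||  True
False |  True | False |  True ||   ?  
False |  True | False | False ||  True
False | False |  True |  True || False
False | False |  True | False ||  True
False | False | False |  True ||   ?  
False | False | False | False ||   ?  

Row p1=True, p2=True, p3=True, p4=True: ((p3 implies p2) implies p1) = True, (p4 or (((p2 xor p4) or p2) xor not not (p4 and not (p2 iff p1)))) = True, so the formula = False.
Row p1=True, p2=False, p3=False, p4=True: ((p3 implies p2) implies p1) = True, (p4 or (((p2 xor p4) or p2) xor not not (p4 and not (p2 iff p1)))) = True, so the formula = False.
Row p1=False, p2=True, p3=False, p4=True: ((p3 implies p2) implies p1) = False, (p4 or (((p2 xor p4) or p2) xor not not (p4 and not (p2 iff p1)))) = True, so the formula = True.
Row p1=False, p2=False, p3=False, p4=True: ((p3 implies p2) implies p1) = False, (p4 or (((p2 xor p4) or p2) xor not not (p4 and not (p2 iff p1)))) = True, so the formula = True.
Row p1=False, p2=False, p3=False, p4=False: ((p3 implies p2) implies p1) = False, (p4 or (((p2 xor p4) or p2) xor not not (p4 and not (p2 iff p1)))) = False, so the formula = False.

False, False, True, True, False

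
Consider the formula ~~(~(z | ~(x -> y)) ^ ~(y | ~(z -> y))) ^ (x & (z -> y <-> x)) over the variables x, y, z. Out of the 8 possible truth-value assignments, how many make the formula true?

2

x  y  z     (x -> y)  ~(x -> y)  (z | ~(x -> y))  ~(z | ~(x -> y))  (z -> y)  ~(z -> y)  (y | ~(z -> y))  ~(y | ~(z -> y))  ((z -> y) <-> x)  (x & ((z -> y) <-> x))  φ
T  T  T        T          F             T                F             T          F             T                F                 T                    T             T
T  T  F        T          F             F                T             T          F             T                F                 T                    T             F
T  F  T        F          T             T                F             F          T             T                F                 F                    F             F
T  F  F        F          T             T                F             T          F             F                T                 T                    T             F
F  T  T        T          F             T                F             T          F             T                F                 F                    F             F
F  T  F        T          F             F                T             T          F             T                F                 F                    F             T
F  F  T        T          F             T                F             F          T             T                F                 T                    F             F
F  F  F        T          F             F                T             T          F             F                T                 F                    F             F
The formula is true on 2 of the 8 rows.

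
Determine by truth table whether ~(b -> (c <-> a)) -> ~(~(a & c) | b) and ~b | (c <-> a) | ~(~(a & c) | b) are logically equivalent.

a | b | c | φ | ψ
- | - | - | - | -
F | F | F | T | T
F | F | T | T | T
F | T | F | T | T
F | T | T | F | F
T | F | F | T | T
T | F | T | T | T
T | T | F | F | F
T | T | T | T | T
The columns for φ and ψ agree on every row, so they are logically equivalent.

equivalent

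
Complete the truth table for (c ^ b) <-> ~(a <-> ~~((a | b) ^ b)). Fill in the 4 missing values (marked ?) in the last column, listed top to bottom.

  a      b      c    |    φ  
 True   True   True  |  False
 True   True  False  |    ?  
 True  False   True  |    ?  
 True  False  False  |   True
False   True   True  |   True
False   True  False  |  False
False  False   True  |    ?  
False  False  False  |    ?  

Row a=True, b=True, c=False: (c ^ b) = True, ~(a <-> ~~((a | b) ^ b)) = True, so the formula = True.
Row a=True, b=False, c=True: (c ^ b) = True, ~(a <-> ~~((a | b) ^ b)) = False, so the formula = False.
Row a=False, b=False, c=True: (c ^ b) = True, ~(a <-> ~~((a | b) ^ b)) = False, so the formula = False.
Row a=False, b=False, c=False: (c ^ b) = False, ~(a <-> ~~((a | b) ^ b)) = False, so the formula = True.

True, False, False, True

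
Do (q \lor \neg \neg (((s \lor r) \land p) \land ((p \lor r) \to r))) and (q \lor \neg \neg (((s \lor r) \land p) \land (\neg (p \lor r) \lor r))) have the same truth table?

  p   |   q   |   r   |   s   ||   φ   |   ψ  
 True |  True |  True |  True ||  True |  True
 True |  True |  True | False ||  True |  True
 True |  True | False |  True ||  True |  True
 True |  True | False | False ||  True |  True
 True | False |  True |  True ||  True |  True
 True | False |  True | False ||  True |  True
 True | False | False |  True || False | False
 True | False | False | False || False | False
False |  True |  True |  True ||  True |  True
False |  True |  True | False ||  True |  True
False |  True | False |  True ||  True |  True
False |  True | False | False ||  True |  True
False | False |  True |  True || False | False
False | False |  True | False || False | False
False | False | False |  True || False | False
False | False | False | False || False | False
The columns for φ and ψ agree on every row, so they are logically equivalent.

equivalent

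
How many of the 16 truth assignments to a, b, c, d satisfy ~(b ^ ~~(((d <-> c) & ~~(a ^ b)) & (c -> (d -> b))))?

a | b | c | d || φ
T | T | T | T || F
T | T | T | F || F
T | T | F | T || F
T | T | F | F || F
T | F | T | T || T
T | F | T | F || T
T | F | F | T || T
T | F | F | F || F
F | T | T | T || T
F | T | T | F || F
F | T | F | T || F
F | T | F | F || T
F | F | T | T || T
F | F | T | F || T
F | F | F | T || T
F | F | F | F || T
The formula is true on 9 of the 16 rows.

9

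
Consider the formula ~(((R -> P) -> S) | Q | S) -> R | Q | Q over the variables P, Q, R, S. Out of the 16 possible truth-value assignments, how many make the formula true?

14

P  Q  R  S     (R -> P)  ((R -> P) -> S)  (((R -> P) -> S) | Q | S)  ~(((R -> P) -> S) | Q | S)  (R | Q)  ((R | Q) | Q)  φ
0  0  0  0        1             0                     0                          1                  0           0        0
0  0  0  1        1             1                     1                          0                  0           0        1
0  0  1  0        0             1                     1                          0                  1           1        1
0  0  1  1        0             1                     1                          0                  1           1        1
0  1  0  0        1             0                     1                          0                  1           1        1
0  1  0  1        1             1                     1                          0                  1           1        1
0  1  1  0        0             1                     1                          0                  1           1        1
0  1  1  1        0             1                     1                          0                  1           1        1
1  0  0  0        1             0                     0                          1                  0           0        0
1  0  0  1        1             1                     1                          0                  0           0        1
1  0  1  0        1             0                     0                          1                  1           1        1
1  0  1  1        1             1                     1                          0                  1           1        1
1  1  0  0        1             0                     1                          0                  1           1        1
1  1  0  1        1             1                     1                          0                  1           1        1
1  1  1  0        1             0                     1                          0                  1           1        1
1  1  1  1        1             1                     1                          0                  1           1        1
The formula is true on 14 of the 16 rows.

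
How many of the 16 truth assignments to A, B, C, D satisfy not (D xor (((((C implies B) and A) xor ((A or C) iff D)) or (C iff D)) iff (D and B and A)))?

A  B  C  D  |  φ
0  0  0  0  |  1
0  0  0  1  |  1
0  0  1  0  |  0
0  0  1  1  |  0
0  1  0  0  |  1
0  1  0  1  |  1
0  1  1  0  |  0
0  1  1  1  |  0
1  0  0  0  |  1
1  0  0  1  |  1
1  0  1  0  |  0
1  0  1  1  |  0
1  1  0  0  |  1
1  1  0  1  |  0
1  1  1  0  |  1
1  1  1  1  |  1
The formula is true on 9 of the 16 rows.

9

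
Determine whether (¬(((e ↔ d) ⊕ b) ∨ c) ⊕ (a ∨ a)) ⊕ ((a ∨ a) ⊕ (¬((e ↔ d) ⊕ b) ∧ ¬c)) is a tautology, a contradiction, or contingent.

a | b | c | d | e | φ
- | - | - | - | - | -
F | F | F | F | F | F
F | F | F | F | T | F
F | F | F | T | F | F
F | F | F | T | T | F
F | F | T | F | F | F
F | F | T | F | T | F
F | F | T | T | F | F
F | F | T | T | T | F
F | T | F | F | F | F
F | T | F | F | T | F
F | T | F | T | F | F
F | T | F | T | T | F
F | T | T | F | F | F
F | T | T | F | T | F
F | T | T | T | F | F
F | T | T | T | T | F
T | F | F | F | F | F
T | F | F | F | T | F
T | F | F | T | F | F
T | F | F | T | T | F
T | F | T | F | F | F
T | F | T | F | T | F
T | F | T | T | F | F
T | F | T | T | T | F
T | T | F | F | F | F
T | T | F | F | T | F
T | T | F | T | F | F
T | T | F | T | T | F
T | T | T | F | F | F
T | T | T | F | T | F
T | T | T | T | F | F
T | T | T | T | T | F
Every row is F, so the formula is a contradiction.

contradiction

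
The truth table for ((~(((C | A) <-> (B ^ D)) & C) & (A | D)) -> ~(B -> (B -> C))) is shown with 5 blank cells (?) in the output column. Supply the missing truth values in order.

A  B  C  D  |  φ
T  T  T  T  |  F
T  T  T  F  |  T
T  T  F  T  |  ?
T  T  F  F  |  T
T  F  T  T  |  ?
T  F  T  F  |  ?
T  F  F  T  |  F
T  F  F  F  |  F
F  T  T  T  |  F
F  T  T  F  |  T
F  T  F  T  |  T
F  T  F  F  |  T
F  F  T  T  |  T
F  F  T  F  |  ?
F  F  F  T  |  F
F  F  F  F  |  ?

Row A=T, B=T, C=F, D=T: (~(((C | A) <-> (B ^ D)) & C) & (A | D)) = T, ~(B -> (B -> C)) = T, so the formula = T.
Row A=T, B=F, C=T, D=T: (~(((C | A) <-> (B ^ D)) & C) & (A | D)) = F, ~(B -> (B -> C)) = F, so the formula = T.
Row A=T, B=F, C=T, D=F: (~(((C | A) <-> (B ^ D)) & C) & (A | D)) = T, ~(B -> (B -> C)) = F, so the formula = F.
Row A=F, B=F, C=T, D=F: (~(((C | A) <-> (B ^ D)) & C) & (A | D)) = F, ~(B -> (B -> C)) = F, so the formula = T.
Row A=F, B=F, C=F, D=F: (~(((C | A) <-> (B ^ D)) & C) & (A | D)) = F, ~(B -> (B -> C)) = F, so the formula = T.

T, T, F, T, T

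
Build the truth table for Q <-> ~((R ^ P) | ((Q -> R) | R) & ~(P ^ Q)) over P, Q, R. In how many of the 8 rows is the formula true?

P  Q  R     (R ^ P)  (Q -> R)  ((Q -> R) | R)  (P ^ Q)  ~(P ^ Q)  (((Q -> R) | R) & ~(P ^ Q))  φ
F  F  F        F        T            T            F        T                   T               T
F  F  T        T        T            T            F        T                   T               T
F  T  F        F        F            F            T        F                   F               T
F  T  T        T        T            T            T        F                   F               F
T  F  F        T        T            T            T        F                   F               T
T  F  T        F        T            T            T        F                   F               F
T  T  F        T        F            F            F        T                   F               F
T  T  T        F        T            T            F        T                   T               F
The formula is true on 4 of the 8 rows.

4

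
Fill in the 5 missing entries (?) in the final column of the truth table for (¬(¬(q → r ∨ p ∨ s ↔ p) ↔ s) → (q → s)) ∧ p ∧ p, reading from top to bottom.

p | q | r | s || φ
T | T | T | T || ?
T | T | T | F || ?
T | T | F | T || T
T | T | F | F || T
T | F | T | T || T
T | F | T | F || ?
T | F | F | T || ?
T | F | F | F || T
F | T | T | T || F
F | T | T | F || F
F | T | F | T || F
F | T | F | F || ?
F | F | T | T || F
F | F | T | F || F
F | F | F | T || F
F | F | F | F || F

Row p=T, q=T, r=T, s=T: (¬(¬(q → r ∨ p ∨ s ↔ p) ↔ s) → (q → s)) = T, so the formula = T.
Row p=T, q=T, r=T, s=F: (¬(¬(q → r ∨ p ∨ s ↔ p) ↔ s) → (q → s)) = T, so the formula = T.
Row p=T, q=F, r=T, s=F: (¬(¬(q → r ∨ p ∨ s ↔ p) ↔ s) → (q → s)) = T, so the formula = T.
Row p=T, q=F, r=F, s=T: (¬(¬(q → r ∨ p ∨ s ↔ p) ↔ s) → (q → s)) = T, so the formula = T.
Row p=F, q=T, r=F, s=F: (¬(¬(q → r ∨ p ∨ s ↔ p) ↔ s) → (q → s)) = T, so the formula = F.

T, T, T, T, F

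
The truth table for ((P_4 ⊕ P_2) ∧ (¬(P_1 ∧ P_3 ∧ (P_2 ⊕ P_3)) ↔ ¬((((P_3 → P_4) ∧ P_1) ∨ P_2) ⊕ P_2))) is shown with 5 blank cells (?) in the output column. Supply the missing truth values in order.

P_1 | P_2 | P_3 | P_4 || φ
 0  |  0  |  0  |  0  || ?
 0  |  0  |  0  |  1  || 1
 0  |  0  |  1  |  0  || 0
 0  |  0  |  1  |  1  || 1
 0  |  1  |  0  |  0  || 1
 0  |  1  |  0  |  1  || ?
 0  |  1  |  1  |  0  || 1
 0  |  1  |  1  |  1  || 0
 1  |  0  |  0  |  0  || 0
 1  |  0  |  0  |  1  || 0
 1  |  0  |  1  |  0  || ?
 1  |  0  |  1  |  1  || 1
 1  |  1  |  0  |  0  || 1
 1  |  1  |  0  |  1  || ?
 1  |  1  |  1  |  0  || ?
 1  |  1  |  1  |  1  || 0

Row P_1=0, P_2=0, P_3=0, P_4=0: (P_4 ⊕ P_2) = 0, (¬(P_1 ∧ P_3 ∧ (P_2 ⊕ P_3)) ↔ ¬((((P_3 → P_4) ∧ P_1) ∨ P_2) ⊕ P_2)) = 1, so the formula = 0.
Row P_1=0, P_2=1, P_3=0, P_4=1: (P_4 ⊕ P_2) = 0, (¬(P_1 ∧ P_3 ∧ (P_2 ⊕ P_3)) ↔ ¬((((P_3 → P_4) ∧ P_1) ∨ P_2) ⊕ P_2)) = 1, so the formula = 0.
Row P_1=1, P_2=0, P_3=1, P_4=0: (P_4 ⊕ P_2) = 0, (¬(P_1 ∧ P_3 ∧ (P_2 ⊕ P_3)) ↔ ¬((((P_3 → P_4) ∧ P_1) ∨ P_2) ⊕ P_2)) = 0, so the formula = 0.
Row P_1=1, P_2=1, P_3=0, P_4=1: (P_4 ⊕ P_2) = 0, (¬(P_1 ∧ P_3 ∧ (P_2 ⊕ P_3)) ↔ ¬((((P_3 → P_4) ∧ P_1) ∨ P_2) ⊕ P_2)) = 1, so the formula = 0.
Row P_1=1, P_2=1, P_3=1, P_4=0: (P_4 ⊕ P_2) = 1, (¬(P_1 ∧ P_3 ∧ (P_2 ⊕ P_3)) ↔ ¬((((P_3 → P_4) ∧ P_1) ∨ P_2) ⊕ P_2)) = 1, so the formula = 1.

0, 0, 0, 0, 1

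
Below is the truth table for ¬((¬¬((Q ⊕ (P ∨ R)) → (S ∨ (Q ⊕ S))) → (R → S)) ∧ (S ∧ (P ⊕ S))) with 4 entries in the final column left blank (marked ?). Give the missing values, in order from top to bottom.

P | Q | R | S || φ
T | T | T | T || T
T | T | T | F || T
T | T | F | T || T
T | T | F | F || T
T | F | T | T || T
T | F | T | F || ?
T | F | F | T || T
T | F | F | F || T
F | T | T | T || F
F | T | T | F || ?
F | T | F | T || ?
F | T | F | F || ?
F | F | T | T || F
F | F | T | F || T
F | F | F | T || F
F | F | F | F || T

T, T, F, T

Row P=T, Q=F, R=T, S=F: (¬¬((Q ⊕ (P ∨ R)) → (S ∨ (Q ⊕ S))) → (R → S)) = T, (S ∧ (P ⊕ S)) = F, ((¬¬((Q ⊕ (P ∨ R)) → (S ∨ (Q ⊕ S))) → (R → S)) ∧ (S ∧ (P ⊕ S))) = F, so the formula = T.
Row P=F, Q=T, R=T, S=F: (¬¬((Q ⊕ (P ∨ R)) → (S ∨ (Q ⊕ S))) → (R → S)) = F, (S ∧ (P ⊕ S)) = F, ((¬¬((Q ⊕ (P ∨ R)) → (S ∨ (Q ⊕ S))) → (R → S)) ∧ (S ∧ (P ⊕ S))) = F, so the formula = T.
Row P=F, Q=T, R=F, S=T: (¬¬((Q ⊕ (P ∨ R)) → (S ∨ (Q ⊕ S))) → (R → S)) = T, (S ∧ (P ⊕ S)) = T, ((¬¬((Q ⊕ (P ∨ R)) → (S ∨ (Q ⊕ S))) → (R → S)) ∧ (S ∧ (P ⊕ S))) = T, so the formula = F.
Row P=F, Q=T, R=F, S=F: (¬¬((Q ⊕ (P ∨ R)) → (S ∨ (Q ⊕ S))) → (R → S)) = T, (S ∧ (P ⊕ S)) = F, ((¬¬((Q ⊕ (P ∨ R)) → (S ∨ (Q ⊕ S))) → (R → S)) ∧ (S ∧ (P ⊕ S))) = F, so the formula = T.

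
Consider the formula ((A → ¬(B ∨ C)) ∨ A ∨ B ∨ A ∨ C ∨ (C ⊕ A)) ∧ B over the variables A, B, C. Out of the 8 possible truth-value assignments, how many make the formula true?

4

A  B  C  |  (B ∨ C)  ¬(B ∨ C)  (A → ¬(B ∨ C))  (A ∨ B ∨ A)  (C ⊕ A)  φ
T  T  T  |     T        F            F              T          F     T
T  T  F  |     T        F            F              T          T     T
T  F  T  |     T        F            F              T          F     F
T  F  F  |     F        T            T              T          T     F
F  T  T  |     T        F            T              T          T     T
F  T  F  |     T        F            T              T          F     T
F  F  T  |     T        F            T              F          T     F
F  F  F  |     F        T            T              F          F     F
The formula is true on 4 of the 8 rows.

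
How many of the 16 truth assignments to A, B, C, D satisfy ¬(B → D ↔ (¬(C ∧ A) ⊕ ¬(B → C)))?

A | B | C | D | φ
- | - | - | - | -
1 | 1 | 1 | 1 | 1
1 | 1 | 1 | 0 | 0
1 | 1 | 0 | 1 | 1
1 | 1 | 0 | 0 | 0
1 | 0 | 1 | 1 | 1
1 | 0 | 1 | 0 | 1
1 | 0 | 0 | 1 | 0
1 | 0 | 0 | 0 | 0
0 | 1 | 1 | 1 | 0
0 | 1 | 1 | 0 | 1
0 | 1 | 0 | 1 | 1
0 | 1 | 0 | 0 | 0
0 | 0 | 1 | 1 | 0
0 | 0 | 1 | 0 | 0
0 | 0 | 0 | 1 | 0
0 | 0 | 0 | 0 | 0
The formula is true on 6 of the 16 rows.

6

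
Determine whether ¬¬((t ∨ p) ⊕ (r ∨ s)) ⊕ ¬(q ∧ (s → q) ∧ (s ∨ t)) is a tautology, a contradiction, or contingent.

p | q | r | s | t || φ
T | T | T | T | T || F
T | T | T | T | F || F
T | T | T | F | T || F
T | T | T | F | F || T
T | T | F | T | T || F
T | T | F | T | F || F
T | T | F | F | T || T
T | T | F | F | F || F
T | F | T | T | T || T
T | F | T | T | F || T
T | F | T | F | T || T
T | F | T | F | F || T
T | F | F | T | T || T
T | F | F | T | F || T
T | F | F | F | T || F
T | F | F | F | F || F
F | T | T | T | T || F
F | T | T | T | F || T
F | T | T | F | T || F
F | T | T | F | F || F
F | T | F | T | T || F
F | T | F | T | F || T
F | T | F | F | T || T
F | T | F | F | F || T
F | F | T | T | T || T
F | F | T | T | F || F
F | F | T | F | T || T
F | F | T | F | F || F
F | F | F | T | T || T
F | F | F | T | F || F
F | F | F | F | T || F
F | F | F | F | F || T
16 of 32 rows are T, so the formula is contingent.

contingent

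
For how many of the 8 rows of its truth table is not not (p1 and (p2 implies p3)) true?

p1 | p2 | p3 | (p2 implies p3) | (p1 and (p2 implies p3)) | not (p1 and (p2 implies p3)) | φ
-- | -- | -- | --------------- | ------------------------ | ---------------------------- | -
T  | T  | T  |        T        |            T             |              F               | T
T  | T  | F  |        F        |            F             |              T               | F
T  | F  | T  |        T        |            T             |              F               | T
T  | F  | F  |        T        |            T             |              F               | T
F  | T  | T  |        T        |            F             |              T               | F
F  | T  | F  |        F        |            F             |              T               | F
F  | F  | T  |        T        |            F             |              T               | F
F  | F  | F  |        T        |            F             |              T               | F
The formula is true on 3 of the 8 rows.

3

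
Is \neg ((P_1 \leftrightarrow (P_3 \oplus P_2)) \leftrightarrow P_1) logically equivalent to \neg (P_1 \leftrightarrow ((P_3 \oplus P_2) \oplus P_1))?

not equivalent

P_1 | P_2 | P_3 || φ | ψ
 T  |  T  |  T  || T | F
 T  |  T  |  F  || F | T
 T  |  F  |  T  || F | T
 T  |  F  |  F  || T | F
 F  |  T  |  T  || T | F
 F  |  T  |  F  || F | T
 F  |  F  |  T  || F | T
 F  |  F  |  F  || T | F
The columns differ at P_1=T, P_2=T, P_3=T (φ=T, ψ=F), so they are not equivalent.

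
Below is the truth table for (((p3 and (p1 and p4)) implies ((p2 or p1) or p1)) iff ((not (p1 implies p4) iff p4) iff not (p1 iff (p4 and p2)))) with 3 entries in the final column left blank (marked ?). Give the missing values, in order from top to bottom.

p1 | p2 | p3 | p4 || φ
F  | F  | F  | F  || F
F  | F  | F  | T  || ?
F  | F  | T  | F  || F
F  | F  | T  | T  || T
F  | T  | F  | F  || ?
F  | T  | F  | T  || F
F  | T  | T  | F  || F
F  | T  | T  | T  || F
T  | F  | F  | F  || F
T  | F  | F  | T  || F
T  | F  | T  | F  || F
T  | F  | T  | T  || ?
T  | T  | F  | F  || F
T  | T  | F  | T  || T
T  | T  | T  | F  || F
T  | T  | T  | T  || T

Row p1=F, p2=F, p3=F, p4=T: ((p3 and (p1 and p4)) implies ((p2 or p1) or p1)) = T, ((not (p1 implies p4) iff p4) iff not (p1 iff (p4 and p2))) = T, so the formula = T.
Row p1=F, p2=T, p3=F, p4=F: ((p3 and (p1 and p4)) implies ((p2 or p1) or p1)) = T, ((not (p1 implies p4) iff p4) iff not (p1 iff (p4 and p2))) = F, so the formula = F.
Row p1=T, p2=F, p3=T, p4=T: ((p3 and (p1 and p4)) implies ((p2 or p1) or p1)) = T, ((not (p1 implies p4) iff p4) iff not (p1 iff (p4 and p2))) = F, so the formula = F.

T, F, F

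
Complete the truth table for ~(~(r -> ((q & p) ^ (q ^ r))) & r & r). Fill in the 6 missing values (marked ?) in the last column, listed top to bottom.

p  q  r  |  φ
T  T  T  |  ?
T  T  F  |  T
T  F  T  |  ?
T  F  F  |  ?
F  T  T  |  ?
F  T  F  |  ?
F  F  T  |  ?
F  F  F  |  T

Row p=T, q=T, r=T: ~(r -> ((q & p) ^ (q ^ r))) = F, (~(r -> ((q & p) ^ (q ^ r))) & r & r) = F, so the formula = T.
Row p=T, q=F, r=T: ~(r -> ((q & p) ^ (q ^ r))) = F, (~(r -> ((q & p) ^ (q ^ r))) & r & r) = F, so the formula = T.
Row p=T, q=F, r=F: ~(r -> ((q & p) ^ (q ^ r))) = F, (~(r -> ((q & p) ^ (q ^ r))) & r & r) = F, so the formula = T.
Row p=F, q=T, r=T: ~(r -> ((q & p) ^ (q ^ r))) = T, (~(r -> ((q & p) ^ (q ^ r))) & r & r) = T, so the formula = F.
Row p=F, q=T, r=F: ~(r -> ((q & p) ^ (q ^ r))) = F, (~(r -> ((q & p) ^ (q ^ r))) & r & r) = F, so the formula = T.
Row p=F, q=F, r=T: ~(r -> ((q & p) ^ (q ^ r))) = F, (~(r -> ((q & p) ^ (q ^ r))) & r & r) = F, so the formula = T.

T, T, T, F, T, T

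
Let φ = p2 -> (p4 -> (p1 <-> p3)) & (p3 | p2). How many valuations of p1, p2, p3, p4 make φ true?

14

p1  p2  p3  p4     (p1 <-> p3)  (p4 -> (p1 <-> p3))  (p3 | p2)  φ
0   0   0   0           1                1               0      1
0   0   0   1           1                1               0      1
0   0   1   0           0                1               1      1
0   0   1   1           0                0               1      1
0   1   0   0           1                1               1      1
0   1   0   1           1                1               1      1
0   1   1   0           0                1               1      1
0   1   1   1           0                0               1      0
1   0   0   0           0                1               0      1
1   0   0   1           0                0               0      1
1   0   1   0           1                1               1      1
1   0   1   1           1                1               1      1
1   1   0   0           0                1               1      1
1   1   0   1           0                0               1      0
1   1   1   0           1                1               1      1
1   1   1   1           1                1               1      1
The formula is true on 14 of the 16 rows.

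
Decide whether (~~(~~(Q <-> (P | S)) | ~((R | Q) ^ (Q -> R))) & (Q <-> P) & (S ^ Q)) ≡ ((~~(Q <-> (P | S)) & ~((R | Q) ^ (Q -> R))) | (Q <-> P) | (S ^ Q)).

P  Q  R  S  |  φ  ψ
F  F  F  F  |  F  T
F  F  F  T  |  F  T
F  F  T  F  |  F  T
F  F  T  T  |  T  T
F  T  F  F  |  F  T
F  T  F  T  |  F  F
F  T  T  F  |  F  T
F  T  T  T  |  F  T
T  F  F  F  |  F  F
T  F  F  T  |  F  T
T  F  T  F  |  F  F
T  F  T  T  |  F  T
T  T  F  F  |  T  T
T  T  F  T  |  F  T
T  T  T  F  |  T  T
T  T  T  T  |  F  T
The columns differ at P=F, Q=F, R=F, S=F (φ=F, ψ=T), so they are not equivalent.

not equivalent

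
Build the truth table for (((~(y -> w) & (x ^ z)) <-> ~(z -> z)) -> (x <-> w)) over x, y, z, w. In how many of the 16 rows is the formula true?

9

x  y  z  w  |  φ
T  T  T  T  |  T
T  T  T  F  |  F
T  T  F  T  |  T
T  T  F  F  |  T
T  F  T  T  |  T
T  F  T  F  |  F
T  F  F  T  |  T
T  F  F  F  |  F
F  T  T  T  |  F
F  T  T  F  |  T
F  T  F  T  |  F
F  T  F  F  |  T
F  F  T  T  |  F
F  F  T  F  |  T
F  F  F  T  |  F
F  F  F  F  |  T
The formula is true on 9 of the 16 rows.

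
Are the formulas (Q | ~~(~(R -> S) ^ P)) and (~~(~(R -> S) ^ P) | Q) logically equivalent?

  P   |   Q   |   R   |   S   |   φ   |   ψ  
----- | ----- | ----- | ----- | ----- | -----
 True |  True |  True |  True |  True |  True
 True |  True |  True | False |  True |  True
 True |  True | False |  True |  True |  True
 True |  True | False | False |  True |  True
 True | False |  True |  True |  True |  True
 True | False |  True | False | False | False
 True | False | False |  True |  True |  True
 True | False | False | False |  True |  True
False |  True |  True |  True |  True |  True
False |  True |  True | False |  True |  True
False |  True | False |  True |  True |  True
False |  True | False | False |  True |  True
False | False |  True |  True | False | False
False | False |  True | False |  True |  True
False | False | False |  True | False | False
False | False | False | False | False | False
The columns for φ and ψ agree on every row, so they are logically equivalent.

equivalent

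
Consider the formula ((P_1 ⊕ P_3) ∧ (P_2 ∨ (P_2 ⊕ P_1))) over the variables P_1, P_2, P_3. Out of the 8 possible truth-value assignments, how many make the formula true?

3

P_1 | P_2 | P_3 || (P_1 ⊕ P_3) | (P_2 ⊕ P_1) | (P_2 ∨ (P_2 ⊕ P_1)) | φ
 1  |  1  |  1  ||      0      |      0      |          1          | 0
 1  |  1  |  0  ||      1      |      0      |          1          | 1
 1  |  0  |  1  ||      0      |      1      |          1          | 0
 1  |  0  |  0  ||      1      |      1      |          1          | 1
 0  |  1  |  1  ||      1      |      1      |          1          | 1
 0  |  1  |  0  ||      0      |      1      |          1          | 0
 0  |  0  |  1  ||      1      |      0      |          0          | 0
 0  |  0  |  0  ||      0      |      0      |          0          | 0
The formula is true on 3 of the 8 rows.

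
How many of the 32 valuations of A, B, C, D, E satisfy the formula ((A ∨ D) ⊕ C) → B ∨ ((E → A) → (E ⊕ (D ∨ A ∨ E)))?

29

A | B | C | D | E || φ
0 | 0 | 0 | 0 | 0 || 1
0 | 0 | 0 | 0 | 1 || 1
0 | 0 | 0 | 1 | 0 || 1
0 | 0 | 0 | 1 | 1 || 1
0 | 0 | 1 | 0 | 0 || 0
0 | 0 | 1 | 0 | 1 || 1
0 | 0 | 1 | 1 | 0 || 1
0 | 0 | 1 | 1 | 1 || 1
0 | 1 | 0 | 0 | 0 || 1
0 | 1 | 0 | 0 | 1 || 1
0 | 1 | 0 | 1 | 0 || 1
0 | 1 | 0 | 1 | 1 || 1
0 | 1 | 1 | 0 | 0 || 1
0 | 1 | 1 | 0 | 1 || 1
0 | 1 | 1 | 1 | 0 || 1
0 | 1 | 1 | 1 | 1 || 1
1 | 0 | 0 | 0 | 0 || 1
1 | 0 | 0 | 0 | 1 || 0
1 | 0 | 0 | 1 | 0 || 1
1 | 0 | 0 | 1 | 1 || 0
1 | 0 | 1 | 0 | 0 || 1
1 | 0 | 1 | 0 | 1 || 1
1 | 0 | 1 | 1 | 0 || 1
1 | 0 | 1 | 1 | 1 || 1
1 | 1 | 0 | 0 | 0 || 1
1 | 1 | 0 | 0 | 1 || 1
1 | 1 | 0 | 1 | 0 || 1
1 | 1 | 0 | 1 | 1 || 1
1 | 1 | 1 | 0 | 0 || 1
1 | 1 | 1 | 0 | 1 || 1
1 | 1 | 1 | 1 | 0 || 1
1 | 1 | 1 | 1 | 1 || 1
The formula is true on 29 of the 32 rows.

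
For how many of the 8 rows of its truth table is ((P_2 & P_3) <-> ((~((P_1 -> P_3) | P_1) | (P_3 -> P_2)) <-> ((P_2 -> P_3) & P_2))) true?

 P_1  |  P_2  |  P_3  |   φ  
----- | ----- | ----- | -----
 True |  True |  True |  True
 True |  True | False |  True
 True | False |  True | False
 True | False | False |  True
False |  True |  True |  True
False |  True | False |  True
False | False |  True | False
False | False | False |  True
The formula is true on 6 of the 8 rows.

6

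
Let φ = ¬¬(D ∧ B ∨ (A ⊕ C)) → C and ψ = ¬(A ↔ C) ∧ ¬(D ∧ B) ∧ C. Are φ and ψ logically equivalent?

not equivalent

A | B | C | D || φ | ψ
F | F | F | F || T | F
F | F | F | T || T | F
F | F | T | F || T | T
F | F | T | T || T | T
F | T | F | F || T | F
F | T | F | T || F | F
F | T | T | F || T | T
F | T | T | T || T | F
T | F | F | F || F | F
T | F | F | T || F | F
T | F | T | F || T | F
T | F | T | T || T | F
T | T | F | F || F | F
T | T | F | T || F | F
T | T | T | F || T | F
T | T | T | T || T | F
The columns differ at A=F, B=F, C=F, D=F (φ=T, ψ=F), so they are not equivalent.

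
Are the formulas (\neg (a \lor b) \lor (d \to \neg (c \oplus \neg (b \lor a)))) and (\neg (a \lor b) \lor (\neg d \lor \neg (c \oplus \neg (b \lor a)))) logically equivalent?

equivalent

a | b | c | d | φ | ψ
- | - | - | - | - | -
0 | 0 | 0 | 0 | 1 | 1
0 | 0 | 0 | 1 | 1 | 1
0 | 0 | 1 | 0 | 1 | 1
0 | 0 | 1 | 1 | 1 | 1
0 | 1 | 0 | 0 | 1 | 1
0 | 1 | 0 | 1 | 1 | 1
0 | 1 | 1 | 0 | 1 | 1
0 | 1 | 1 | 1 | 0 | 0
1 | 0 | 0 | 0 | 1 | 1
1 | 0 | 0 | 1 | 1 | 1
1 | 0 | 1 | 0 | 1 | 1
1 | 0 | 1 | 1 | 0 | 0
1 | 1 | 0 | 0 | 1 | 1
1 | 1 | 0 | 1 | 1 | 1
1 | 1 | 1 | 0 | 1 | 1
1 | 1 | 1 | 1 | 0 | 0
The columns for φ and ψ agree on every row, so they are logically equivalent.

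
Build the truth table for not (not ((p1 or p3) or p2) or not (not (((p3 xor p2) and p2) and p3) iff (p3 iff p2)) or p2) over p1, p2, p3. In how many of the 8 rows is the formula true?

p1 | p2 | p3 | (p1 or p3) | ((p1 or p3) or p2) | not ((p1 or p3) or p2) | (p3 xor p2) | ((p3 xor p2) and p2) | (p3 iff p2) | φ
-- | -- | -- | ---------- | ------------------ | ---------------------- | ----------- | -------------------- | ----------- | -
1  | 1  | 1  |     1      |         1          |           0            |      0      |          0           |      1      | 0
1  | 1  | 0  |     1      |         1          |           0            |      1      |          1           |      0      | 0
1  | 0  | 1  |     1      |         1          |           0            |      1      |          0           |      0      | 0
1  | 0  | 0  |     1      |         1          |           0            |      0      |          0           |      1      | 1
0  | 1  | 1  |     1      |         1          |           0            |      0      |          0           |      1      | 0
0  | 1  | 0  |     0      |         1          |           0            |      1      |          1           |      0      | 0
0  | 0  | 1  |     1      |         1          |           0            |      1      |          0           |      0      | 0
0  | 0  | 0  |     0      |         0          |           1            |      0      |          0           |      1      | 0
The formula is true on 1 of the 8 rows.

1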